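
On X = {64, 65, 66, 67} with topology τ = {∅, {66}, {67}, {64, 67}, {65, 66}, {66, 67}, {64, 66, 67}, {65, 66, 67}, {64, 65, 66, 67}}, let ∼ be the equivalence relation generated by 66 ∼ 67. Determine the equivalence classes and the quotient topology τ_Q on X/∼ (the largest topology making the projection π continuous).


X/∼ = {[64], [65], [66=67]}; |τ_Q| = 5.

Equivalence classes: [64], [65], [66=67].
Quotient map π: X → X/∼ sends 64 ↦ [64], 65 ↦ [65], 66 ↦ [66=67], 67 ↦ [66=67].
For each subset V ⊆ X/∼, compute π^{-1}(V) ⊆ X and check whether π^{-1}(V) ∈ τ. V is open in τ_Q iff π^{-1}(V) ∈ τ.
  V = {}: π^{-1}(V) = ∅ ∈ τ ✓.
  V = {[64]}: π^{-1}(V) = {64} ∉ τ ✗.
  V = {[65]}: π^{-1}(V) = {65} ∉ τ ✗.
  V = {[64], [65]}: π^{-1}(V) = {64, 65} ∉ τ ✗.
  V = {[66=67]}: π^{-1}(V) = {66, 67} ∈ τ ✓.
  V = {[64], [66=67]}: π^{-1}(V) = {64, 66, 67} ∈ τ ✓.
  V = {[65], [66=67]}: π^{-1}(V) = {65, 66, 67} ∈ τ ✓.
  V = {[64], [65], [66=67]}: π^{-1}(V) = {64, 65, 66, 67} ∈ τ ✓.
Open sets in the quotient: τ_Q = {{}, {[66=67]}, {[64], [66=67]}, {[65], [66=67]}, {[64], [65], [66=67]}} (5 elements).


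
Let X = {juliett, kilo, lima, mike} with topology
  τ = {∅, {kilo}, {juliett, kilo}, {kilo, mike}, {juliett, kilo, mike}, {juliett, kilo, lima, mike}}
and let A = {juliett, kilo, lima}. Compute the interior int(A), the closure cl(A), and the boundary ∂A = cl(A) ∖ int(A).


int(A) = {juliett, kilo}, cl(A) = {juliett, kilo, lima, mike}, ∂A = {lima, mike}.

Closed sets in (X, τ) are complements of opens:
  closed(X, τ) = {∅, {lima}, {juliett, lima}, {lima, mike}, {juliett, lima, mike}, {juliett, kilo, lima, mike}}.
int(A) = ⋃ {U ∈ τ : U ⊆ A}. Opens contained in A: ∅, {kilo}, {juliett, kilo}.
Taking the union of these: int(A) = {juliett, kilo}.
cl(A) = ⋂ {C closed : A ⊆ C}. Closed sets containing A: {juliett, kilo, lima, mike}.
Intersecting these: cl(A) = {juliett, kilo, lima, mike}.
∂A = cl(A) ∖ int(A) = {juliett, kilo, lima, mike} ∖ {juliett, kilo} = {lima, mike}.


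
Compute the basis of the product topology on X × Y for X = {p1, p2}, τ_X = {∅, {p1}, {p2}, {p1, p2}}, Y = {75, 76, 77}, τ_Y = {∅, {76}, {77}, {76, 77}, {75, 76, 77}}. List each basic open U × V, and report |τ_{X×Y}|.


Basis B = {∅ × ∅, {p1} × {76}, {p1} × {77}, {p2} × {76}, {p2} × {77}, {p1} × {76, 77}, {p1, p2} × {76}, {p1, p2} × {77}, {p2} × {76, 77}, {p1} × {75, 76, 77}, {p2} × {75, 76, 77}, {p1, p2} × {76, 77}, {p1, p2} × {75, 76, 77}}; |τ_{X×Y}| = 25.

Enumerate products U × V with U ∈ τ_X, V ∈ τ_Y (deduplicated):
  ∅ × ∅ = {} (∅)
  {p1} × {76} = {(p1,76)}
  {p1} × {77} = {(p1,77)}
  {p2} × {76} = {(p2,76)}
  {p2} × {77} = {(p2,77)}
  {p1} × {76, 77} = {(p1,76), (p1,77)}
  {p1, p2} × {76} = {(p1,76), (p2,76)}
  {p1, p2} × {77} = {(p1,77), (p2,77)}
  {p2} × {76, 77} = {(p2,76), (p2,77)}
  {p1} × {75, 76, 77} = {(p1,75), (p1,76), (p1,77)}
  {p2} × {75, 76, 77} = {(p2,75), (p2,76), (p2,77)}
  {p1, p2} × {76, 77} = {(p1,76), (p1,77), (p2,76), (p2,77)}
  {p1, p2} × {75, 76, 77} = {(p1,75), (p1,76), (p1,77), (p2,75), (p2,76), (p2,77)}
These 13 distinct sets form the basis B.
Close under arbitrary unions to get τ_{X×Y}; counting gives |τ_{X×Y}| = 25.


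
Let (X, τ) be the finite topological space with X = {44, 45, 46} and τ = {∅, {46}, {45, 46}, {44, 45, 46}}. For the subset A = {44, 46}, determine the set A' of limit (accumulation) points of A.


A' = {44, 45}

For each x ∈ X, list the open sets U ∈ τ with x ∈ U, then check whether U ∩ (A ∖ {x}) ≠ ∅ for every such U.
  x = 44: opens ∋ x are {44, 45, 46}; each meets A ∖ {44}, so x IS a limit point.
  x = 45: opens ∋ x are {45, 46}, {44, 45, 46}; each meets A ∖ {45}, so x IS a limit point.
  x = 46: open {46} ∋ x has {46} ∩ (A ∖ {46}) = ∅, so x is NOT a limit point.
Collecting: A' = {44, 45}.


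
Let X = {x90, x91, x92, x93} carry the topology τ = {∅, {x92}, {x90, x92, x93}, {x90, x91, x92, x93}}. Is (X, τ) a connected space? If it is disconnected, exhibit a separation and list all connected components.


(X, τ) is connected.

Find clopen sets (U ∈ τ with X ∖ U ∈ τ):
  U = ∅, X ∖ U = {x90, x91, x92, x93} — both open, so U is clopen.
  U = {x90, x91, x92, x93}, X ∖ U = ∅ — both open, so U is clopen.
Only trivial clopens (∅ and X) exist, so (X, τ) is connected.
Compute connected components by grouping points that agree on all clopens:
  component: {x90, x91, x92, x93}


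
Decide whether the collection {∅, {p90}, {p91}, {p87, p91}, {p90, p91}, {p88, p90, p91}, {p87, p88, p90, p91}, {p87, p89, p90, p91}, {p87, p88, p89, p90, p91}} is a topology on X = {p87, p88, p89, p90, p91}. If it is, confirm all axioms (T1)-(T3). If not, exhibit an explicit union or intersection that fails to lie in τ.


τ is NOT a topology on X.

Axiom (T1): ∅ ∈ τ? Yes; X ∈ τ? Yes.
Axiom (T2/T3): check pairwise unions and intersections of members of τ.
Counterexample for (T2): {p90} ∪ {p87, p91} = {p87, p90, p91} ∉ τ. Therefore τ is NOT a topology.


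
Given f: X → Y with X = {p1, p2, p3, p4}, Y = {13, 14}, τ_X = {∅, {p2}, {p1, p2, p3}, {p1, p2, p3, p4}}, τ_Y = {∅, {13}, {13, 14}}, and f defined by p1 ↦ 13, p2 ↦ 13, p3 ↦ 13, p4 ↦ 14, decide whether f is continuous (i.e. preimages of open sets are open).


f IS continuous.

Compute f^{-1}(U) for each U ∈ τ_Y:
  U = ∅: f^{-1}(U) = ∅ ∈ τ_X ✓.
  U = {13}: f^{-1}(U) = {p1, p2, p3} ∈ τ_X ✓.
  U = {13, 14}: f^{-1}(U) = {p1, p2, p3, p4} ∈ τ_X ✓.
Every preimage lies in τ_X, so f IS continuous.


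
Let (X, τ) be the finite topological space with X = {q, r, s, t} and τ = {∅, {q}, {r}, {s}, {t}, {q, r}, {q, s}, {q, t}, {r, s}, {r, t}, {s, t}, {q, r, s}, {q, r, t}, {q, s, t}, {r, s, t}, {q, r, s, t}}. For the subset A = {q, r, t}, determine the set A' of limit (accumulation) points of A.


A' = ∅

For each x ∈ X, list the open sets U ∈ τ with x ∈ U, then check whether U ∩ (A ∖ {x}) ≠ ∅ for every such U.
  x = q: open {q} ∋ x has {q} ∩ (A ∖ {q}) = ∅, so x is NOT a limit point.
  x = r: open {r} ∋ x has {r} ∩ (A ∖ {r}) = ∅, so x is NOT a limit point.
  x = s: open {s} ∋ x has {s} ∩ (A ∖ {s}) = ∅, so x is NOT a limit point.
  x = t: open {t} ∋ x has {t} ∩ (A ∖ {t}) = ∅, so x is NOT a limit point.
Collecting: A' = ∅.


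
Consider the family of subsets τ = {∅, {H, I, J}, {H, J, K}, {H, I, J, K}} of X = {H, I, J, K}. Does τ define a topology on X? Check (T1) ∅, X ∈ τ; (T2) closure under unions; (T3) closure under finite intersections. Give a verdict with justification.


τ is NOT a topology on X.

Axiom (T1): ∅ ∈ τ? Yes; X ∈ τ? Yes.
Axiom (T2/T3): check pairwise unions and intersections of members of τ.
Counterexample for (T3): {H, I, J} ∩ {H, J, K} = {H, J} ∉ τ. Therefore τ is NOT a topology.


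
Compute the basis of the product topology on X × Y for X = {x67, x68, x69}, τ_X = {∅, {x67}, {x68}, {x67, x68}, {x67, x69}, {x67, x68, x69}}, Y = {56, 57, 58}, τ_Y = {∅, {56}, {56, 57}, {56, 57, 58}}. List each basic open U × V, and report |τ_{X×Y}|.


Basis B = {∅ × ∅, {x67} × {56}, {x68} × {56}, {x67} × {56, 57}, {x67, x68} × {56}, {x67, x69} × {56}, {x68} × {56, 57}, {x67} × {56, 57, 58}, {x67, x68, x69} × {56}, {x68} × {56, 57, 58}, {x67, x68} × {56, 57}, {x67, x69} × {56, 57}, {x67, x68} × {56, 57, 58}, {x67, x69} × {56, 57, 58}, {x67, x68, x69} × {56, 57}, {x67, x68, x69} × {56, 57, 58}}; |τ_{X×Y}| = 40.

Enumerate products U × V with U ∈ τ_X, V ∈ τ_Y (deduplicated):
  ∅ × ∅ = {} (∅)
  {x67} × {56} = {(x67,56)}
  {x68} × {56} = {(x68,56)}
  {x67} × {56, 57} = {(x67,56), (x67,57)}
  {x67, x68} × {56} = {(x67,56), (x68,56)}
  {x67, x69} × {56} = {(x67,56), (x69,56)}
  {x68} × {56, 57} = {(x68,56), (x68,57)}
  {x67} × {56, 57, 58} = {(x67,56), (x67,57), (x67,58)}
  {x67, x68, x69} × {56} = {(x67,56), (x68,56), (x69,56)}
  {x68} × {56, 57, 58} = {(x68,56), (x68,57), (x68,58)}
  {x67, x68} × {56, 57} = {(x67,56), (x67,57), (x68,56), (x68,57)}
  {x67, x69} × {56, 57} = {(x67,56), (x67,57), (x69,56), (x69,57)}
  {x67, x68} × {56, 57, 58} = {(x67,56), (x67,57), (x67,58), (x68,56), (x68,57), (x68,58)}
  {x67, x69} × {56, 57, 58} = {(x67,56), (x67,57), (x67,58), (x69,56), (x69,57), (x69,58)}
  {x67, x68, x69} × {56, 57} = {(x67,56), (x67,57), (x68,56), (x68,57), (x69,56), (x69,57)}
  {x67, x68, x69} × {56, 57, 58} = {(x67,56), (x67,57), (x67,58), (x68,56), (x68,57), (x68,58), (x69,56), (x69,57), (x69,58)}
These 16 distinct sets form the basis B.
Close under arbitrary unions to get τ_{X×Y}; counting gives |τ_{X×Y}| = 40.


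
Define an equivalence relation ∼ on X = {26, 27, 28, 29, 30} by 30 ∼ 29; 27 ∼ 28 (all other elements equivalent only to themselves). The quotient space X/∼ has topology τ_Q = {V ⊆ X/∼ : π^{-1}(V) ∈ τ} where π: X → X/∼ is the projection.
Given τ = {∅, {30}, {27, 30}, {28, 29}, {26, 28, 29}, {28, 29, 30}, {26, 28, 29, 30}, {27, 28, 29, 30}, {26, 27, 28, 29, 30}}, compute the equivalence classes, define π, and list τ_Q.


X/∼ = {[26], [27=28], [29=30]}; |τ_Q| = 3.

Equivalence classes: [26], [27=28], [29=30].
Quotient map π: X → X/∼ sends 26 ↦ [26], 27 ↦ [27=28], 28 ↦ [27=28], 29 ↦ [29=30], 30 ↦ [29=30].
For each subset V ⊆ X/∼, compute π^{-1}(V) ⊆ X and check whether π^{-1}(V) ∈ τ. V is open in τ_Q iff π^{-1}(V) ∈ τ.
  V = {}: π^{-1}(V) = ∅ ∈ τ ✓.
  V = {[26]}: π^{-1}(V) = {26} ∉ τ ✗.
  V = {[27=28]}: π^{-1}(V) = {27, 28} ∉ τ ✗.
  V = {[26], [27=28]}: π^{-1}(V) = {26, 27, 28} ∉ τ ✗.
  V = {[29=30]}: π^{-1}(V) = {29, 30} ∉ τ ✗.
  V = {[26], [29=30]}: π^{-1}(V) = {26, 29, 30} ∉ τ ✗.
  V = {[27=28], [29=30]}: π^{-1}(V) = {27, 28, 29, 30} ∈ τ ✓.
  V = {[26], [27=28], [29=30]}: π^{-1}(V) = {26, 27, 28, 29, 30} ∈ τ ✓.
Open sets in the quotient: τ_Q = {{}, {[27=28], [29=30]}, {[26], [27=28], [29=30]}} (3 elements).


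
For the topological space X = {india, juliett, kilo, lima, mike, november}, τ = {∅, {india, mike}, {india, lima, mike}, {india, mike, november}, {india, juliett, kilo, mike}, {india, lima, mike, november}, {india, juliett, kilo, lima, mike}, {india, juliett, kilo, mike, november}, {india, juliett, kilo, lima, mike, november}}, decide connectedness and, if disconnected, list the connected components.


(X, τ) is connected.

Find clopen sets (U ∈ τ with X ∖ U ∈ τ):
  U = ∅, X ∖ U = {india, juliett, kilo, lima, mike, november} — both open, so U is clopen.
  U = {india, juliett, kilo, lima, mike, november}, X ∖ U = ∅ — both open, so U is clopen.
Only trivial clopens (∅ and X) exist, so (X, τ) is connected.
Compute connected components by grouping points that agree on all clopens:
  component: {india, juliett, kilo, lima, mike, november}


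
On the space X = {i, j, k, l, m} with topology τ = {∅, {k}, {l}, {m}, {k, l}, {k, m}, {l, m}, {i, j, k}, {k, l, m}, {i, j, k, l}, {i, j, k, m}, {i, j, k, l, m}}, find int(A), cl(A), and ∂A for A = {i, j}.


int(A) = ∅, cl(A) = {i, j}, ∂A = {i, j}.

Closed sets in (X, τ) are complements of opens:
  closed(X, τ) = {∅, {l}, {m}, {i, j}, {l, m}, {i, j, k}, {i, j, l}, {i, j, m}, {i, j, k, l}, {i, j, k, m}, {i, j, l, m}, {i, j, k, l, m}}.
int(A) = ⋃ {U ∈ τ : U ⊆ A}. Opens contained in A: ∅.
Taking the union of these: int(A) = ∅.
cl(A) = ⋂ {C closed : A ⊆ C}. Closed sets containing A: {i, j}, {i, j, k}, {i, j, l}, {i, j, m}, {i, j, k, l}, {i, j, k, m}, {i, j, l, m}, {i, j, k, l, m}.
Intersecting these: cl(A) = {i, j}.
∂A = cl(A) ∖ int(A) = {i, j} ∖ ∅ = {i, j}.


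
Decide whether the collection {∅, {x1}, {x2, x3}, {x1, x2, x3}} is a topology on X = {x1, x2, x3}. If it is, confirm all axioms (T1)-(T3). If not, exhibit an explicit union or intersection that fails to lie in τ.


τ IS a topology on X.

Axiom (T1): ∅ ∈ τ? Yes; X ∈ τ? Yes.
Axiom (T2/T3): check pairwise unions and intersections of members of τ.
All pairwise intersections and unions checked — each lies in τ. Therefore τ satisfies (T1), (T2), (T3): it IS a topology on X.


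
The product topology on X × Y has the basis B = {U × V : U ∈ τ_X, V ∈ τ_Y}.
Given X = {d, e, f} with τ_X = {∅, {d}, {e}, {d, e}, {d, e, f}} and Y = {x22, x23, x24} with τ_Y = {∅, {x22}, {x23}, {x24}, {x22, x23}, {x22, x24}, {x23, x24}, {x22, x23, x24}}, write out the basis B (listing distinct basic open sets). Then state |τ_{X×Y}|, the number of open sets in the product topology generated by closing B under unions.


Basis B = {∅ × ∅, {d} × {x22}, {d} × {x23}, {d} × {x24}, {e} × {x22}, {e} × {x23}, {e} × {x24}, {d} × {x22, x23}, {d} × {x22, x24}, {d, e} × {x22}, {d} × {x23, x24}, {d, e} × {x23}, {d, e} × {x24}, {e} × {x22, x23}, {e} × {x22, x24}, {e} × {x23, x24}, {d} × {x22, x23, x24}, {d, e, f} × {x22}, {d, e, f} × {x23}, {d, e, f} × {x24}, {e} × {x22, x23, x24}, {d, e} × {x22, x23}, {d, e} × {x22, x24}, {d, e} × {x23, x24}, {d, e} × {x22, x23, x24}, {d, e, f} × {x22, x23}, {d, e, f} × {x22, x24}, {d, e, f} × {x23, x24}, {d, e, f} × {x22, x23, x24}}; |τ_{X×Y}| = 125.

Enumerate products U × V with U ∈ τ_X, V ∈ τ_Y (deduplicated):
  ∅ × ∅ = {} (∅)
  {d} × {x22} = {(d,x22)}
  {d} × {x23} = {(d,x23)}
  {d} × {x24} = {(d,x24)}
  {e} × {x22} = {(e,x22)}
  {e} × {x23} = {(e,x23)}
  {e} × {x24} = {(e,x24)}
  {d} × {x22, x23} = {(d,x22), (d,x23)}
  {d} × {x22, x24} = {(d,x22), (d,x24)}
  {d, e} × {x22} = {(d,x22), (e,x22)}
  {d} × {x23, x24} = {(d,x23), (d,x24)}
  {d, e} × {x23} = {(d,x23), (e,x23)}
  {d, e} × {x24} = {(d,x24), (e,x24)}
  {e} × {x22, x23} = {(e,x22), (e,x23)}
  {e} × {x22, x24} = {(e,x22), (e,x24)}
  {e} × {x23, x24} = {(e,x23), (e,x24)}
  {d} × {x22, x23, x24} = {(d,x22), (d,x23), (d,x24)}
  {d, e, f} × {x22} = {(d,x22), (e,x22), (f,x22)}
  {d, e, f} × {x23} = {(d,x23), (e,x23), (f,x23)}
  {d, e, f} × {x24} = {(d,x24), (e,x24), (f,x24)}
  {e} × {x22, x23, x24} = {(e,x22), (e,x23), (e,x24)}
  {d, e} × {x22, x23} = {(d,x22), (d,x23), (e,x22), (e,x23)}
  {d, e} × {x22, x24} = {(d,x22), (d,x24), (e,x22), (e,x24)}
  {d, e} × {x23, x24} = {(d,x23), (d,x24), (e,x23), (e,x24)}
  {d, e} × {x22, x23, x24} = {(d,x22), (d,x23), (d,x24), (e,x22), (e,x23), (e,x24)}
  {d, e, f} × {x22, x23} = {(d,x22), (d,x23), (e,x22), (e,x23), (f,x22), (f,x23)}
  {d, e, f} × {x22, x24} = {(d,x22), (d,x24), (e,x22), (e,x24), (f,x22), (f,x24)}
  {d, e, f} × {x23, x24} = {(d,x23), (d,x24), (e,x23), (e,x24), (f,x23), (f,x24)}
  {d, e, f} × {x22, x23, x24} = {(d,x22), (d,x23), (d,x24), (e,x22), (e,x23), (e,x24), (f,x22), (f,x23), (f,x24)}
These 29 distinct sets form the basis B.
Close under arbitrary unions to get τ_{X×Y}; counting gives |τ_{X×Y}| = 125.


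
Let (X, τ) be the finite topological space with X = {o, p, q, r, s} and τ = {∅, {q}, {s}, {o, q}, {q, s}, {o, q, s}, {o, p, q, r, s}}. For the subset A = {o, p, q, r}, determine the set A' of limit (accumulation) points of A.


A' = {o, p, r}

For each x ∈ X, list the open sets U ∈ τ with x ∈ U, then check whether U ∩ (A ∖ {x}) ≠ ∅ for every such U.
  x = o: opens ∋ x are {o, q}, {o, q, s}, {o, p, q, r, s}; each meets A ∖ {o}, so x IS a limit point.
  x = p: opens ∋ x are {o, p, q, r, s}; each meets A ∖ {p}, so x IS a limit point.
  x = q: open {q} ∋ x has {q} ∩ (A ∖ {q}) = ∅, so x is NOT a limit point.
  x = r: opens ∋ x are {o, p, q, r, s}; each meets A ∖ {r}, so x IS a limit point.
  x = s: open {s} ∋ x has {s} ∩ (A ∖ {s}) = ∅, so x is NOT a limit point.
Collecting: A' = {o, p, r}.


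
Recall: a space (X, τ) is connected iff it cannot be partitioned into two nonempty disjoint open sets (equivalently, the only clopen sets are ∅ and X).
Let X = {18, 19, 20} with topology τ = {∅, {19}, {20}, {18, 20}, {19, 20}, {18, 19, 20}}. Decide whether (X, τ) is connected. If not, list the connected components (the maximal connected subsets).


(X, τ) is disconnected; components = [{19}, {18, 20}].

Find clopen sets (U ∈ τ with X ∖ U ∈ τ):
  U = ∅, X ∖ U = {18, 19, 20} — both open, so U is clopen.
  U = {19}, X ∖ U = {18, 20} — both open, so U is clopen.
  U = {18, 20}, X ∖ U = {19} — both open, so U is clopen.
  U = {18, 19, 20}, X ∖ U = ∅ — both open, so U is clopen.
Nontrivial clopen(s) exist: e.g. {18, 20}. So (X, τ) is disconnected.
Compute connected components by grouping points that agree on all clopens:
  component: {19}
  component: {18, 20}


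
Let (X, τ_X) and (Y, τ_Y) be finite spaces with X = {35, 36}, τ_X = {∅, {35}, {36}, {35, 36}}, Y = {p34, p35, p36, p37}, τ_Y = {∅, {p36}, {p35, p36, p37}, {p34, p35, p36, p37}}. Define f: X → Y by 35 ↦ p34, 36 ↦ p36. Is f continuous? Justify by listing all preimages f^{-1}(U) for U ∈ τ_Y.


f IS continuous.

Compute f^{-1}(U) for each U ∈ τ_Y:
  U = ∅: f^{-1}(U) = ∅ ∈ τ_X ✓.
  U = {p36}: f^{-1}(U) = {36} ∈ τ_X ✓.
  U = {p35, p36, p37}: f^{-1}(U) = {36} ∈ τ_X ✓.
  U = {p34, p35, p36, p37}: f^{-1}(U) = {35, 36} ∈ τ_X ✓.
Every preimage lies in τ_X, so f IS continuous.


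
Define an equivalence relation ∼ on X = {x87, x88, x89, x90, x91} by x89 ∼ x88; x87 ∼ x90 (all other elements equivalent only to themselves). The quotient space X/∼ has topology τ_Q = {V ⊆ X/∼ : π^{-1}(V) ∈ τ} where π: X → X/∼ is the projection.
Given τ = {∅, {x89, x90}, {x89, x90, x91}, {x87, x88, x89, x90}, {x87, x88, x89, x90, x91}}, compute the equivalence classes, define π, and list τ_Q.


X/∼ = {[x87=x90], [x88=x89], [x91]}; |τ_Q| = 3.

Equivalence classes: [x87=x90], [x88=x89], [x91].
Quotient map π: X → X/∼ sends x87 ↦ [x87=x90], x88 ↦ [x88=x89], x89 ↦ [x88=x89], x90 ↦ [x87=x90], x91 ↦ [x91].
For each subset V ⊆ X/∼, compute π^{-1}(V) ⊆ X and check whether π^{-1}(V) ∈ τ. V is open in τ_Q iff π^{-1}(V) ∈ τ.
  V = {}: π^{-1}(V) = ∅ ∈ τ ✓.
  V = {[x87=x90]}: π^{-1}(V) = {x87, x90} ∉ τ ✗.
  V = {[x88=x89]}: π^{-1}(V) = {x88, x89} ∉ τ ✗.
  V = {[x87=x90], [x88=x89]}: π^{-1}(V) = {x87, x88, x89, x90} ∈ τ ✓.
  V = {[x91]}: π^{-1}(V) = {x91} ∉ τ ✗.
  V = {[x87=x90], [x91]}: π^{-1}(V) = {x87, x90, x91} ∉ τ ✗.
  V = {[x88=x89], [x91]}: π^{-1}(V) = {x88, x89, x91} ∉ τ ✗.
  V = {[x87=x90], [x88=x89], [x91]}: π^{-1}(V) = {x87, x88, x89, x90, x91} ∈ τ ✓.
Open sets in the quotient: τ_Q = {{}, {[x87=x90], [x88=x89]}, {[x87=x90], [x88=x89], [x91]}} (3 elements).


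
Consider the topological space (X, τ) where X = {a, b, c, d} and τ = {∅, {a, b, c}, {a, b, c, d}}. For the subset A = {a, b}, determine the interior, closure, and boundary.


int(A) = ∅, cl(A) = {a, b, c, d}, ∂A = {a, b, c, d}.

Closed sets in (X, τ) are complements of opens:
  closed(X, τ) = {∅, {d}, {a, b, c, d}}.
int(A) = ⋃ {U ∈ τ : U ⊆ A}. Opens contained in A: ∅.
Taking the union of these: int(A) = ∅.
cl(A) = ⋂ {C closed : A ⊆ C}. Closed sets containing A: {a, b, c, d}.
Intersecting these: cl(A) = {a, b, c, d}.
∂A = cl(A) ∖ int(A) = {a, b, c, d} ∖ ∅ = {a, b, c, d}.


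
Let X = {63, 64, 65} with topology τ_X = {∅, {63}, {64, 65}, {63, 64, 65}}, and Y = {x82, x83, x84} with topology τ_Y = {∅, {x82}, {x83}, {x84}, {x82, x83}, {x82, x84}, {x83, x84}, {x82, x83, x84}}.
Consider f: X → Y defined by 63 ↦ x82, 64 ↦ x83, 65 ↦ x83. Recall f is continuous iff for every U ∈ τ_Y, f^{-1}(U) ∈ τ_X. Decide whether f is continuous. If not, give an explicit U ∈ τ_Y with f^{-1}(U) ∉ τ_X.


f IS continuous.

Compute f^{-1}(U) for each U ∈ τ_Y:
  U = ∅: f^{-1}(U) = ∅ ∈ τ_X ✓.
  U = {x82}: f^{-1}(U) = {63} ∈ τ_X ✓.
  U = {x83}: f^{-1}(U) = {64, 65} ∈ τ_X ✓.
  U = {x84}: f^{-1}(U) = ∅ ∈ τ_X ✓.
  U = {x82, x83}: f^{-1}(U) = {63, 64, 65} ∈ τ_X ✓.
  U = {x82, x84}: f^{-1}(U) = {63} ∈ τ_X ✓.
  U = {x83, x84}: f^{-1}(U) = {64, 65} ∈ τ_X ✓.
  U = {x82, x83, x84}: f^{-1}(U) = {63, 64, 65} ∈ τ_X ✓.
Every preimage lies in τ_X, so f IS continuous.


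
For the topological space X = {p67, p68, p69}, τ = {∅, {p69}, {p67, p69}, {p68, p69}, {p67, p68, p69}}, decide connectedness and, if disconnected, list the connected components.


(X, τ) is connected.

Find clopen sets (U ∈ τ with X ∖ U ∈ τ):
  U = ∅, X ∖ U = {p67, p68, p69} — both open, so U is clopen.
  U = {p67, p68, p69}, X ∖ U = ∅ — both open, so U is clopen.
Only trivial clopens (∅ and X) exist, so (X, τ) is connected.
Compute connected components by grouping points that agree on all clopens:
  component: {p67, p68, p69}


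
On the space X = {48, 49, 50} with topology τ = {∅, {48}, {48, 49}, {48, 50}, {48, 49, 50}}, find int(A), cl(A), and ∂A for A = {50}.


int(A) = ∅, cl(A) = {50}, ∂A = {50}.

Closed sets in (X, τ) are complements of opens:
  closed(X, τ) = {∅, {49}, {50}, {49, 50}, {48, 49, 50}}.
int(A) = ⋃ {U ∈ τ : U ⊆ A}. Opens contained in A: ∅.
Taking the union of these: int(A) = ∅.
cl(A) = ⋂ {C closed : A ⊆ C}. Closed sets containing A: {50}, {49, 50}, {48, 49, 50}.
Intersecting these: cl(A) = {50}.
∂A = cl(A) ∖ int(A) = {50} ∖ ∅ = {50}.


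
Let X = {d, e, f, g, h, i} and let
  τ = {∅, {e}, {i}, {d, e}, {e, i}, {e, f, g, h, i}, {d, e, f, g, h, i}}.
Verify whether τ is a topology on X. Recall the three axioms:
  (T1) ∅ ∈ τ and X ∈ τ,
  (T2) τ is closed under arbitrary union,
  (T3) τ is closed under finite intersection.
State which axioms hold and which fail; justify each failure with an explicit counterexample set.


τ is NOT a topology on X.

Axiom (T1): ∅ ∈ τ? Yes; X ∈ τ? Yes.
Axiom (T2/T3): check pairwise unions and intersections of members of τ.
Counterexample for (T2): {i} ∪ {d, e} = {d, e, i} ∉ τ. Therefore τ is NOT a topology.


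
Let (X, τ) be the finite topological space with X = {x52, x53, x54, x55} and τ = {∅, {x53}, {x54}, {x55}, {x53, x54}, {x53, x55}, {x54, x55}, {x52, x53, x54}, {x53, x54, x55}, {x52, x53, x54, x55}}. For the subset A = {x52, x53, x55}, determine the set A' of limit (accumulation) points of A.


A' = {x52}

For each x ∈ X, list the open sets U ∈ τ with x ∈ U, then check whether U ∩ (A ∖ {x}) ≠ ∅ for every such U.
  x = x52: opens ∋ x are {x52, x53, x54}, {x52, x53, x54, x55}; each meets A ∖ {x52}, so x IS a limit point.
  x = x53: open {x53} ∋ x has {x53} ∩ (A ∖ {x53}) = ∅, so x is NOT a limit point.
  x = x54: open {x54} ∋ x has {x54} ∩ (A ∖ {x54}) = ∅, so x is NOT a limit point.
  x = x55: open {x55} ∋ x has {x55} ∩ (A ∖ {x55}) = ∅, so x is NOT a limit point.
Collecting: A' = {x52}.


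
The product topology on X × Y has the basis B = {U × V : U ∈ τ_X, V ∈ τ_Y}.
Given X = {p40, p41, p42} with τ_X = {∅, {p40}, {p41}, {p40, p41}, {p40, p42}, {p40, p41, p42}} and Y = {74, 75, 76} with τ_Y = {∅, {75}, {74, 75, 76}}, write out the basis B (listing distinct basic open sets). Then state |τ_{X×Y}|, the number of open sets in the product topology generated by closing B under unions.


Basis B = {∅ × ∅, {p40} × {75}, {p41} × {75}, {p40, p41} × {75}, {p40, p42} × {75}, {p40} × {74, 75, 76}, {p40, p41, p42} × {75}, {p41} × {74, 75, 76}, {p40, p41} × {74, 75, 76}, {p40, p42} × {74, 75, 76}, {p40, p41, p42} × {74, 75, 76}}; |τ_{X×Y}| = 18.

Enumerate products U × V with U ∈ τ_X, V ∈ τ_Y (deduplicated):
  ∅ × ∅ = {} (∅)
  {p40} × {75} = {(p40,75)}
  {p41} × {75} = {(p41,75)}
  {p40, p41} × {75} = {(p40,75), (p41,75)}
  {p40, p42} × {75} = {(p40,75), (p42,75)}
  {p40} × {74, 75, 76} = {(p40,74), (p40,75), (p40,76)}
  {p40, p41, p42} × {75} = {(p40,75), (p41,75), (p42,75)}
  {p41} × {74, 75, 76} = {(p41,74), (p41,75), (p41,76)}
  {p40, p41} × {74, 75, 76} = {(p40,74), (p40,75), (p40,76), (p41,74), (p41,75), (p41,76)}
  {p40, p42} × {74, 75, 76} = {(p40,74), (p40,75), (p40,76), (p42,74), (p42,75), (p42,76)}
  {p40, p41, p42} × {74, 75, 76} = {(p40,74), (p40,75), (p40,76), (p41,74), (p41,75), (p41,76), (p42,74), (p42,75), (p42,76)}
These 11 distinct sets form the basis B.
Close under arbitrary unions to get τ_{X×Y}; counting gives |τ_{X×Y}| = 18.


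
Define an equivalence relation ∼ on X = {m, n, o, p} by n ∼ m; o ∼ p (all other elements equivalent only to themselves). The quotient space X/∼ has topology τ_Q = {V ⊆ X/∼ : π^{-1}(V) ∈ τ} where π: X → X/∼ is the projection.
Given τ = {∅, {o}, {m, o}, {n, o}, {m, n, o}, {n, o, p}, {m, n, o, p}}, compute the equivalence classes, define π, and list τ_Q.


X/∼ = {[m=n], [o=p]}; |τ_Q| = 2.

Equivalence classes: [m=n], [o=p].
Quotient map π: X → X/∼ sends m ↦ [m=n], n ↦ [m=n], o ↦ [o=p], p ↦ [o=p].
For each subset V ⊆ X/∼, compute π^{-1}(V) ⊆ X and check whether π^{-1}(V) ∈ τ. V is open in τ_Q iff π^{-1}(V) ∈ τ.
  V = {}: π^{-1}(V) = ∅ ∈ τ ✓.
  V = {[m=n]}: π^{-1}(V) = {m, n} ∉ τ ✗.
  V = {[o=p]}: π^{-1}(V) = {o, p} ∉ τ ✗.
  V = {[m=n], [o=p]}: π^{-1}(V) = {m, n, o, p} ∈ τ ✓.
Open sets in the quotient: τ_Q = {{}, {[m=n], [o=p]}} (2 elements).


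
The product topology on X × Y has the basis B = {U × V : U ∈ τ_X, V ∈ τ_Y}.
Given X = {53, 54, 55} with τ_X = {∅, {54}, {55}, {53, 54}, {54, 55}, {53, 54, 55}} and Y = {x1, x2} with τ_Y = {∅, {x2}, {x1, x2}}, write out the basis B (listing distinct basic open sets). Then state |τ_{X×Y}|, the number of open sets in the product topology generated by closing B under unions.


Basis B = {∅ × ∅, {54} × {x2}, {55} × {x2}, {53, 54} × {x2}, {54} × {x1, x2}, {54, 55} × {x2}, {55} × {x1, x2}, {53, 54, 55} × {x2}, {53, 54} × {x1, x2}, {54, 55} × {x1, x2}, {53, 54, 55} × {x1, x2}}; |τ_{X×Y}| = 18.

Enumerate products U × V with U ∈ τ_X, V ∈ τ_Y (deduplicated):
  ∅ × ∅ = {} (∅)
  {54} × {x2} = {(54,x2)}
  {55} × {x2} = {(55,x2)}
  {53, 54} × {x2} = {(53,x2), (54,x2)}
  {54} × {x1, x2} = {(54,x1), (54,x2)}
  {54, 55} × {x2} = {(54,x2), (55,x2)}
  {55} × {x1, x2} = {(55,x1), (55,x2)}
  {53, 54, 55} × {x2} = {(53,x2), (54,x2), (55,x2)}
  {53, 54} × {x1, x2} = {(53,x1), (53,x2), (54,x1), (54,x2)}
  {54, 55} × {x1, x2} = {(54,x1), (54,x2), (55,x1), (55,x2)}
  {53, 54, 55} × {x1, x2} = {(53,x1), (53,x2), (54,x1), (54,x2), (55,x1), (55,x2)}
These 11 distinct sets form the basis B.
Close under arbitrary unions to get τ_{X×Y}; counting gives |τ_{X×Y}| = 18.


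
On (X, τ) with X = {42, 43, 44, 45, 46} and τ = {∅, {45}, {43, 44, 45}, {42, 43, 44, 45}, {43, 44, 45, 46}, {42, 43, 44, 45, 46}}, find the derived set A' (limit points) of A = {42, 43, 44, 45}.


A' = {42, 43, 44, 46}

For each x ∈ X, list the open sets U ∈ τ with x ∈ U, then check whether U ∩ (A ∖ {x}) ≠ ∅ for every such U.
  x = 42: opens ∋ x are {42, 43, 44, 45}, {42, 43, 44, 45, 46}; each meets A ∖ {42}, so x IS a limit point.
  x = 43: opens ∋ x are {43, 44, 45}, {42, 43, 44, 45}, {43, 44, 45, 46}, {42, 43, 44, 45, 46}; each meets A ∖ {43}, so x IS a limit point.
  x = 44: opens ∋ x are {43, 44, 45}, {42, 43, 44, 45}, {43, 44, 45, 46}, {42, 43, 44, 45, 46}; each meets A ∖ {44}, so x IS a limit point.
  x = 45: open {45} ∋ x has {45} ∩ (A ∖ {45}) = ∅, so x is NOT a limit point.
  x = 46: opens ∋ x are {43, 44, 45, 46}, {42, 43, 44, 45, 46}; each meets A ∖ {46}, so x IS a limit point.
Collecting: A' = {42, 43, 44, 46}.


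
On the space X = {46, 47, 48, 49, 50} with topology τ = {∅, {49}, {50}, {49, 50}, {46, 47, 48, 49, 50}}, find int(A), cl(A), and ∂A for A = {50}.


int(A) = {50}, cl(A) = {46, 47, 48, 50}, ∂A = {46, 47, 48}.

Closed sets in (X, τ) are complements of opens:
  closed(X, τ) = {∅, {46, 47, 48}, {46, 47, 48, 49}, {46, 47, 48, 50}, {46, 47, 48, 49, 50}}.
int(A) = ⋃ {U ∈ τ : U ⊆ A}. Opens contained in A: ∅, {50}.
Taking the union of these: int(A) = {50}.
cl(A) = ⋂ {C closed : A ⊆ C}. Closed sets containing A: {46, 47, 48, 50}, {46, 47, 48, 49, 50}.
Intersecting these: cl(A) = {46, 47, 48, 50}.
∂A = cl(A) ∖ int(A) = {46, 47, 48, 50} ∖ {50} = {46, 47, 48}.


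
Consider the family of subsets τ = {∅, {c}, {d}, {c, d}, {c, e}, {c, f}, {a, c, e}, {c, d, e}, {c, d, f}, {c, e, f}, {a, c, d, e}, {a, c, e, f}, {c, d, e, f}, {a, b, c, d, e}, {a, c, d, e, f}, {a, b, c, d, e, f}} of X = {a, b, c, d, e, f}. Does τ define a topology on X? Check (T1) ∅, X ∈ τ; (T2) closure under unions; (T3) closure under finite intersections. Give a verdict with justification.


τ IS a topology on X.

Axiom (T1): ∅ ∈ τ? Yes; X ∈ τ? Yes.
Axiom (T2/T3): check pairwise unions and intersections of members of τ.
All pairwise intersections and unions checked — each lies in τ. Therefore τ satisfies (T1), (T2), (T3): it IS a topology on X.


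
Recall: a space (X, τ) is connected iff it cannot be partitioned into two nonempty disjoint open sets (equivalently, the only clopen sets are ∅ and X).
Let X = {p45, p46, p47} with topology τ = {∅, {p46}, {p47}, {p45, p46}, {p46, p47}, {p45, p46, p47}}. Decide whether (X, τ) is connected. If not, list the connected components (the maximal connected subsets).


(X, τ) is disconnected; components = [{p47}, {p45, p46}].

Find clopen sets (U ∈ τ with X ∖ U ∈ τ):
  U = ∅, X ∖ U = {p45, p46, p47} — both open, so U is clopen.
  U = {p47}, X ∖ U = {p45, p46} — both open, so U is clopen.
  U = {p45, p46}, X ∖ U = {p47} — both open, so U is clopen.
  U = {p45, p46, p47}, X ∖ U = ∅ — both open, so U is clopen.
Nontrivial clopen(s) exist: e.g. {p45, p46}. So (X, τ) is disconnected.
Compute connected components by grouping points that agree on all clopens:
  component: {p47}
  component: {p45, p46}


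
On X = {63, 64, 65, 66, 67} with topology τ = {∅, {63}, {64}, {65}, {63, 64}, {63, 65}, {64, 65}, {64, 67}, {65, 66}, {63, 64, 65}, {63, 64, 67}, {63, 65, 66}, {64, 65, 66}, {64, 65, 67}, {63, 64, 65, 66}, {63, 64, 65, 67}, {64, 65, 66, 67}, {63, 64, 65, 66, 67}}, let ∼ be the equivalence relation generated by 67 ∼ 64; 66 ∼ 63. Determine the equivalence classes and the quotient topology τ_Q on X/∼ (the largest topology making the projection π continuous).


X/∼ = {[63=66], [64=67], [65]}; |τ_Q| = 6.

Equivalence classes: [63=66], [64=67], [65].
Quotient map π: X → X/∼ sends 63 ↦ [63=66], 64 ↦ [64=67], 65 ↦ [65], 66 ↦ [63=66], 67 ↦ [64=67].
For each subset V ⊆ X/∼, compute π^{-1}(V) ⊆ X and check whether π^{-1}(V) ∈ τ. V is open in τ_Q iff π^{-1}(V) ∈ τ.
  V = {}: π^{-1}(V) = ∅ ∈ τ ✓.
  V = {[63=66]}: π^{-1}(V) = {63, 66} ∉ τ ✗.
  V = {[64=67]}: π^{-1}(V) = {64, 67} ∈ τ ✓.
  V = {[63=66], [64=67]}: π^{-1}(V) = {63, 64, 66, 67} ∉ τ ✗.
  V = {[65]}: π^{-1}(V) = {65} ∈ τ ✓.
  V = {[63=66], [65]}: π^{-1}(V) = {63, 65, 66} ∈ τ ✓.
  V = {[64=67], [65]}: π^{-1}(V) = {64, 65, 67} ∈ τ ✓.
  V = {[63=66], [64=67], [65]}: π^{-1}(V) = {63, 64, 65, 66, 67} ∈ τ ✓.
Open sets in the quotient: τ_Q = {{}, {[64=67]}, {[65]}, {[63=66], [65]}, {[64=67], [65]}, {[63=66], [64=67], [65]}} (6 elements).


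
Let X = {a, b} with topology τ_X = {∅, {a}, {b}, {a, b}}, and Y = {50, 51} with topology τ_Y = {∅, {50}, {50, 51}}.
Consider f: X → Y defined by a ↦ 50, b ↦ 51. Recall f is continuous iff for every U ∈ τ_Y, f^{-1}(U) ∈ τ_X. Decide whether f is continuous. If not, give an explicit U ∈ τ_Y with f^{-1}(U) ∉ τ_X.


f IS continuous.

Compute f^{-1}(U) for each U ∈ τ_Y:
  U = ∅: f^{-1}(U) = ∅ ∈ τ_X ✓.
  U = {50}: f^{-1}(U) = {a} ∈ τ_X ✓.
  U = {50, 51}: f^{-1}(U) = {a, b} ∈ τ_X ✓.
Every preimage lies in τ_X, so f IS continuous.


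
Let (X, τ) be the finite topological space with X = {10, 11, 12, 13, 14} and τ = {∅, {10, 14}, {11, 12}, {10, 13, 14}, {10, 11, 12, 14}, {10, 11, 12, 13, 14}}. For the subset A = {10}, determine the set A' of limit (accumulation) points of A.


A' = {13, 14}

For each x ∈ X, list the open sets U ∈ τ with x ∈ U, then check whether U ∩ (A ∖ {x}) ≠ ∅ for every such U.
  x = 10: open {10, 14} ∋ x has {10, 14} ∩ (A ∖ {10}) = ∅, so x is NOT a limit point.
  x = 11: open {11, 12} ∋ x has {11, 12} ∩ (A ∖ {11}) = ∅, so x is NOT a limit point.
  x = 12: open {11, 12} ∋ x has {11, 12} ∩ (A ∖ {12}) = ∅, so x is NOT a limit point.
  x = 13: opens ∋ x are {10, 13, 14}, {10, 11, 12, 13, 14}; each meets A ∖ {13}, so x IS a limit point.
  x = 14: opens ∋ x are {10, 14}, {10, 13, 14}, {10, 11, 12, 14}, {10, 11, 12, 13, 14}; each meets A ∖ {14}, so x IS a limit point.
Collecting: A' = {13, 14}.


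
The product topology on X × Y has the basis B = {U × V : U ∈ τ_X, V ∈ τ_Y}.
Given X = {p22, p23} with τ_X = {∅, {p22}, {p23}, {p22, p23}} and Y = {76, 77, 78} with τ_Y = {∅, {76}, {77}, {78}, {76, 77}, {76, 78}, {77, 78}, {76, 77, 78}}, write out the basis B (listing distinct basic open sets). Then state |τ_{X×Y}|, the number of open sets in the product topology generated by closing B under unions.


Basis B = {∅ × ∅, {p22} × {76}, {p22} × {77}, {p22} × {78}, {p23} × {76}, {p23} × {77}, {p23} × {78}, {p22} × {76, 77}, {p22} × {76, 78}, {p22, p23} × {76}, {p22} × {77, 78}, {p22, p23} × {77}, {p22, p23} × {78}, {p23} × {76, 77}, {p23} × {76, 78}, {p23} × {77, 78}, {p22} × {76, 77, 78}, {p23} × {76, 77, 78}, {p22, p23} × {76, 77}, {p22, p23} × {76, 78}, {p22, p23} × {77, 78}, {p22, p23} × {76, 77, 78}}; |τ_{X×Y}| = 64.

Enumerate products U × V with U ∈ τ_X, V ∈ τ_Y (deduplicated):
  ∅ × ∅ = {} (∅)
  {p22} × {76} = {(p22,76)}
  {p22} × {77} = {(p22,77)}
  {p22} × {78} = {(p22,78)}
  {p23} × {76} = {(p23,76)}
  {p23} × {77} = {(p23,77)}
  {p23} × {78} = {(p23,78)}
  {p22} × {76, 77} = {(p22,76), (p22,77)}
  {p22} × {76, 78} = {(p22,76), (p22,78)}
  {p22, p23} × {76} = {(p22,76), (p23,76)}
  {p22} × {77, 78} = {(p22,77), (p22,78)}
  {p22, p23} × {77} = {(p22,77), (p23,77)}
  {p22, p23} × {78} = {(p22,78), (p23,78)}
  {p23} × {76, 77} = {(p23,76), (p23,77)}
  {p23} × {76, 78} = {(p23,76), (p23,78)}
  {p23} × {77, 78} = {(p23,77), (p23,78)}
  {p22} × {76, 77, 78} = {(p22,76), (p22,77), (p22,78)}
  {p23} × {76, 77, 78} = {(p23,76), (p23,77), (p23,78)}
  {p22, p23} × {76, 77} = {(p22,76), (p22,77), (p23,76), (p23,77)}
  {p22, p23} × {76, 78} = {(p22,76), (p22,78), (p23,76), (p23,78)}
  {p22, p23} × {77, 78} = {(p22,77), (p22,78), (p23,77), (p23,78)}
  {p22, p23} × {76, 77, 78} = {(p22,76), (p22,77), (p22,78), (p23,76), (p23,77), (p23,78)}
These 22 distinct sets form the basis B.
Close under arbitrary unions to get τ_{X×Y}; counting gives |τ_{X×Y}| = 64.


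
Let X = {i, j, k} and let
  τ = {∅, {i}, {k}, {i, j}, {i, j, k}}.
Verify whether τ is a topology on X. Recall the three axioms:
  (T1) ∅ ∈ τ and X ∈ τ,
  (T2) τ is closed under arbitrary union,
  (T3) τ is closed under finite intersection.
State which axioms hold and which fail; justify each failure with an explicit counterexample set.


τ is NOT a topology on X.

Axiom (T1): ∅ ∈ τ? Yes; X ∈ τ? Yes.
Axiom (T2/T3): check pairwise unions and intersections of members of τ.
Counterexample for (T2): {i} ∪ {k} = {i, k} ∉ τ. Therefore τ is NOT a topology.


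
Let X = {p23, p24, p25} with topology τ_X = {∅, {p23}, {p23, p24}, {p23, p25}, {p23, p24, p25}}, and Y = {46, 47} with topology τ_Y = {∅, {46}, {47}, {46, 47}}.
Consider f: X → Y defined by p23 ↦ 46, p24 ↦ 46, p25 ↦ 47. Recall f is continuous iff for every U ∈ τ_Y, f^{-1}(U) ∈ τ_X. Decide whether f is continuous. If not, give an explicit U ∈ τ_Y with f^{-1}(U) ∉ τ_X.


f is NOT continuous.

Compute f^{-1}(U) for each U ∈ τ_Y:
  U = ∅: f^{-1}(U) = ∅ ∈ τ_X ✓.
  U = {46}: f^{-1}(U) = {p23, p24} ∈ τ_X ✓.
  U = {47}: f^{-1}(U) = {p25} ∉ τ_X ✗.
  U = {46, 47}: f^{-1}(U) = {p23, p24, p25} ∈ τ_X ✓.
Found U = {47} with f^{-1}(U) = {p25} not in τ_X. Therefore f is NOT continuous.


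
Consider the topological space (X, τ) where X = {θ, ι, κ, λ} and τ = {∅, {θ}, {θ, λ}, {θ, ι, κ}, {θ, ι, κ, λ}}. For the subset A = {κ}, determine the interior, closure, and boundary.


int(A) = ∅, cl(A) = {ι, κ}, ∂A = {ι, κ}.

Closed sets in (X, τ) are complements of opens:
  closed(X, τ) = {∅, {λ}, {ι, κ}, {ι, κ, λ}, {θ, ι, κ, λ}}.
int(A) = ⋃ {U ∈ τ : U ⊆ A}. Opens contained in A: ∅.
Taking the union of these: int(A) = ∅.
cl(A) = ⋂ {C closed : A ⊆ C}. Closed sets containing A: {ι, κ}, {ι, κ, λ}, {θ, ι, κ, λ}.
Intersecting these: cl(A) = {ι, κ}.
∂A = cl(A) ∖ int(A) = {ι, κ} ∖ ∅ = {ι, κ}.


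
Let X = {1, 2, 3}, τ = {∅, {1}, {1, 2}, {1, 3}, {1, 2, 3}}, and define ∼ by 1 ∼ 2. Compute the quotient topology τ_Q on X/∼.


X/∼ = {[1=2], [3]}; |τ_Q| = 3.

Equivalence classes: [1=2], [3].
Quotient map π: X → X/∼ sends 1 ↦ [1=2], 2 ↦ [1=2], 3 ↦ [3].
For each subset V ⊆ X/∼, compute π^{-1}(V) ⊆ X and check whether π^{-1}(V) ∈ τ. V is open in τ_Q iff π^{-1}(V) ∈ τ.
  V = {}: π^{-1}(V) = ∅ ∈ τ ✓.
  V = {[1=2]}: π^{-1}(V) = {1, 2} ∈ τ ✓.
  V = {[3]}: π^{-1}(V) = {3} ∉ τ ✗.
  V = {[1=2], [3]}: π^{-1}(V) = {1, 2, 3} ∈ τ ✓.
Open sets in the quotient: τ_Q = {{}, {[1=2]}, {[1=2], [3]}} (3 elements).


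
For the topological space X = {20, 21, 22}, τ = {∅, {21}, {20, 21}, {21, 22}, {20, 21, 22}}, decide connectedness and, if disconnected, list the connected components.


(X, τ) is connected.

Find clopen sets (U ∈ τ with X ∖ U ∈ τ):
  U = ∅, X ∖ U = {20, 21, 22} — both open, so U is clopen.
  U = {20, 21, 22}, X ∖ U = ∅ — both open, so U is clopen.
Only trivial clopens (∅ and X) exist, so (X, τ) is connected.
Compute connected components by grouping points that agree on all clopens:
  component: {20, 21, 22}


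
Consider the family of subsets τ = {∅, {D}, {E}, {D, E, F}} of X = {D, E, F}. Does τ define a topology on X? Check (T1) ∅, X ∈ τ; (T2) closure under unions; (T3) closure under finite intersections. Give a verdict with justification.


τ is NOT a topology on X.

Axiom (T1): ∅ ∈ τ? Yes; X ∈ τ? Yes.
Axiom (T2/T3): check pairwise unions and intersections of members of τ.
Counterexample for (T2): {D} ∪ {E} = {D, E} ∉ τ. Therefore τ is NOT a topology.


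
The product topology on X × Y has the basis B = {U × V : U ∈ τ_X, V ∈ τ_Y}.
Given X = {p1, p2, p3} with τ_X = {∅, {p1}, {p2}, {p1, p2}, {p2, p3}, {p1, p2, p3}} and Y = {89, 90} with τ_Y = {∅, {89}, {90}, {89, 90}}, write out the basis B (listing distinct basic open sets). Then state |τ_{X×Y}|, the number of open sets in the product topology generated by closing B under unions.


Basis B = {∅ × ∅, {p1} × {89}, {p1} × {90}, {p2} × {89}, {p2} × {90}, {p1} × {89, 90}, {p1, p2} × {89}, {p1, p2} × {90}, {p2} × {89, 90}, {p2, p3} × {89}, {p2, p3} × {90}, {p1, p2, p3} × {89}, {p1, p2, p3} × {90}, {p1, p2} × {89, 90}, {p2, p3} × {89, 90}, {p1, p2, p3} × {89, 90}}; |τ_{X×Y}| = 36.

Enumerate products U × V with U ∈ τ_X, V ∈ τ_Y (deduplicated):
  ∅ × ∅ = {} (∅)
  {p1} × {89} = {(p1,89)}
  {p1} × {90} = {(p1,90)}
  {p2} × {89} = {(p2,89)}
  {p2} × {90} = {(p2,90)}
  {p1} × {89, 90} = {(p1,89), (p1,90)}
  {p1, p2} × {89} = {(p1,89), (p2,89)}
  {p1, p2} × {90} = {(p1,90), (p2,90)}
  {p2} × {89, 90} = {(p2,89), (p2,90)}
  {p2, p3} × {89} = {(p2,89), (p3,89)}
  {p2, p3} × {90} = {(p2,90), (p3,90)}
  {p1, p2, p3} × {89} = {(p1,89), (p2,89), (p3,89)}
  {p1, p2, p3} × {90} = {(p1,90), (p2,90), (p3,90)}
  {p1, p2} × {89, 90} = {(p1,89), (p1,90), (p2,89), (p2,90)}
  {p2, p3} × {89, 90} = {(p2,89), (p2,90), (p3,89), (p3,90)}
  {p1, p2, p3} × {89, 90} = {(p1,89), (p1,90), (p2,89), (p2,90), (p3,89), (p3,90)}
These 16 distinct sets form the basis B.
Close under arbitrary unions to get τ_{X×Y}; counting gives |τ_{X×Y}| = 36.


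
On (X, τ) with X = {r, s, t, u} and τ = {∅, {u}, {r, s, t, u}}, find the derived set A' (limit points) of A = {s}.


A' = {r, t}

For each x ∈ X, list the open sets U ∈ τ with x ∈ U, then check whether U ∩ (A ∖ {x}) ≠ ∅ for every such U.
  x = r: opens ∋ x are {r, s, t, u}; each meets A ∖ {r}, so x IS a limit point.
  x = s: open {r, s, t, u} ∋ x has {r, s, t, u} ∩ (A ∖ {s}) = ∅, so x is NOT a limit point.
  x = t: opens ∋ x are {r, s, t, u}; each meets A ∖ {t}, so x IS a limit point.
  x = u: open {u} ∋ x has {u} ∩ (A ∖ {u}) = ∅, so x is NOT a limit point.
Collecting: A' = {r, t}.
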